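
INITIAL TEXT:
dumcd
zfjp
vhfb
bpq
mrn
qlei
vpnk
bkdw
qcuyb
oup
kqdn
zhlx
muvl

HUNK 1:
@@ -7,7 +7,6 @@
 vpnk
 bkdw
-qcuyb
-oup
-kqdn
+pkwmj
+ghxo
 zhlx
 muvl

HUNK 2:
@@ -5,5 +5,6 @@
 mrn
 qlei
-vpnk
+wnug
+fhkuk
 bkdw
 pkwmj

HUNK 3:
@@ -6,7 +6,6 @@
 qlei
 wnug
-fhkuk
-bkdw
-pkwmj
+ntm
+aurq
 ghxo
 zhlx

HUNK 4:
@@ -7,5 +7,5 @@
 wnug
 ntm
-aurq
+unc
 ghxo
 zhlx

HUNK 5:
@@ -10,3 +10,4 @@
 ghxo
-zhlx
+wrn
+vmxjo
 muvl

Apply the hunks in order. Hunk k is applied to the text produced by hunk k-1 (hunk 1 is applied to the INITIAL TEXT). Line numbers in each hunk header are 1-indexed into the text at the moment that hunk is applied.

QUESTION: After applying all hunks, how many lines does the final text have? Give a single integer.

Answer: 13

Derivation:
Hunk 1: at line 7 remove [qcuyb,oup,kqdn] add [pkwmj,ghxo] -> 12 lines: dumcd zfjp vhfb bpq mrn qlei vpnk bkdw pkwmj ghxo zhlx muvl
Hunk 2: at line 5 remove [vpnk] add [wnug,fhkuk] -> 13 lines: dumcd zfjp vhfb bpq mrn qlei wnug fhkuk bkdw pkwmj ghxo zhlx muvl
Hunk 3: at line 6 remove [fhkuk,bkdw,pkwmj] add [ntm,aurq] -> 12 lines: dumcd zfjp vhfb bpq mrn qlei wnug ntm aurq ghxo zhlx muvl
Hunk 4: at line 7 remove [aurq] add [unc] -> 12 lines: dumcd zfjp vhfb bpq mrn qlei wnug ntm unc ghxo zhlx muvl
Hunk 5: at line 10 remove [zhlx] add [wrn,vmxjo] -> 13 lines: dumcd zfjp vhfb bpq mrn qlei wnug ntm unc ghxo wrn vmxjo muvl
Final line count: 13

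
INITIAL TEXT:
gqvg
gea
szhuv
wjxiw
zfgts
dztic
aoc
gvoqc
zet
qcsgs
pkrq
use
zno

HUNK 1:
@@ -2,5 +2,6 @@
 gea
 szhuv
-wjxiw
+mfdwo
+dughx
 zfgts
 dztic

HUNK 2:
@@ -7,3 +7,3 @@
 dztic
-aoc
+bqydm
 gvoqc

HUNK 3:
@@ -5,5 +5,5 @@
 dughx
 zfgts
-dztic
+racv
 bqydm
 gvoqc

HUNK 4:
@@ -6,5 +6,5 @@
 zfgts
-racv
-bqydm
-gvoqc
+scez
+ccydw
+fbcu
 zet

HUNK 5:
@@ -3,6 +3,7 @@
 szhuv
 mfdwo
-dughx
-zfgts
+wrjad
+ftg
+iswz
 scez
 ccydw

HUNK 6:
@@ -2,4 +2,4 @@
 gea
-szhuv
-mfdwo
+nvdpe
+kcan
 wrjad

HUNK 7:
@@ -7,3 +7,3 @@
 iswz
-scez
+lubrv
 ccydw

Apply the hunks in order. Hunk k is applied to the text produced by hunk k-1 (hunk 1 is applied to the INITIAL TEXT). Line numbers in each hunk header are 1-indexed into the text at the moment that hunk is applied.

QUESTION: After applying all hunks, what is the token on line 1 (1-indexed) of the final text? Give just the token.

Answer: gqvg

Derivation:
Hunk 1: at line 2 remove [wjxiw] add [mfdwo,dughx] -> 14 lines: gqvg gea szhuv mfdwo dughx zfgts dztic aoc gvoqc zet qcsgs pkrq use zno
Hunk 2: at line 7 remove [aoc] add [bqydm] -> 14 lines: gqvg gea szhuv mfdwo dughx zfgts dztic bqydm gvoqc zet qcsgs pkrq use zno
Hunk 3: at line 5 remove [dztic] add [racv] -> 14 lines: gqvg gea szhuv mfdwo dughx zfgts racv bqydm gvoqc zet qcsgs pkrq use zno
Hunk 4: at line 6 remove [racv,bqydm,gvoqc] add [scez,ccydw,fbcu] -> 14 lines: gqvg gea szhuv mfdwo dughx zfgts scez ccydw fbcu zet qcsgs pkrq use zno
Hunk 5: at line 3 remove [dughx,zfgts] add [wrjad,ftg,iswz] -> 15 lines: gqvg gea szhuv mfdwo wrjad ftg iswz scez ccydw fbcu zet qcsgs pkrq use zno
Hunk 6: at line 2 remove [szhuv,mfdwo] add [nvdpe,kcan] -> 15 lines: gqvg gea nvdpe kcan wrjad ftg iswz scez ccydw fbcu zet qcsgs pkrq use zno
Hunk 7: at line 7 remove [scez] add [lubrv] -> 15 lines: gqvg gea nvdpe kcan wrjad ftg iswz lubrv ccydw fbcu zet qcsgs pkrq use zno
Final line 1: gqvg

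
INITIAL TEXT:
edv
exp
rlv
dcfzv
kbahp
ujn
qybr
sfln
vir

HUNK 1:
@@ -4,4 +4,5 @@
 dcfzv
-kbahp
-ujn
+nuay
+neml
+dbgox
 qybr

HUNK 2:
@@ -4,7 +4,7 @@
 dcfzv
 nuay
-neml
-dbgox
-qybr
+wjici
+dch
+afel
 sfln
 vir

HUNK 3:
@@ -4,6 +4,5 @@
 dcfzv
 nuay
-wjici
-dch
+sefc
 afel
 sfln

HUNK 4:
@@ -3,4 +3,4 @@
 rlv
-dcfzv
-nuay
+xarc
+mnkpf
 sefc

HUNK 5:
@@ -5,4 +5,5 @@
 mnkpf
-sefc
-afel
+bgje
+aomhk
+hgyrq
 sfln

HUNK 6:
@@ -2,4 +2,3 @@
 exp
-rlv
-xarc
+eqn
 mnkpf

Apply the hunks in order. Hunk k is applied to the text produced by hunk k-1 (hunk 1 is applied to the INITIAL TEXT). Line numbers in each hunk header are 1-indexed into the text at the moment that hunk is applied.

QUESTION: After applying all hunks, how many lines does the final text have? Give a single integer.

Hunk 1: at line 4 remove [kbahp,ujn] add [nuay,neml,dbgox] -> 10 lines: edv exp rlv dcfzv nuay neml dbgox qybr sfln vir
Hunk 2: at line 4 remove [neml,dbgox,qybr] add [wjici,dch,afel] -> 10 lines: edv exp rlv dcfzv nuay wjici dch afel sfln vir
Hunk 3: at line 4 remove [wjici,dch] add [sefc] -> 9 lines: edv exp rlv dcfzv nuay sefc afel sfln vir
Hunk 4: at line 3 remove [dcfzv,nuay] add [xarc,mnkpf] -> 9 lines: edv exp rlv xarc mnkpf sefc afel sfln vir
Hunk 5: at line 5 remove [sefc,afel] add [bgje,aomhk,hgyrq] -> 10 lines: edv exp rlv xarc mnkpf bgje aomhk hgyrq sfln vir
Hunk 6: at line 2 remove [rlv,xarc] add [eqn] -> 9 lines: edv exp eqn mnkpf bgje aomhk hgyrq sfln vir
Final line count: 9

Answer: 9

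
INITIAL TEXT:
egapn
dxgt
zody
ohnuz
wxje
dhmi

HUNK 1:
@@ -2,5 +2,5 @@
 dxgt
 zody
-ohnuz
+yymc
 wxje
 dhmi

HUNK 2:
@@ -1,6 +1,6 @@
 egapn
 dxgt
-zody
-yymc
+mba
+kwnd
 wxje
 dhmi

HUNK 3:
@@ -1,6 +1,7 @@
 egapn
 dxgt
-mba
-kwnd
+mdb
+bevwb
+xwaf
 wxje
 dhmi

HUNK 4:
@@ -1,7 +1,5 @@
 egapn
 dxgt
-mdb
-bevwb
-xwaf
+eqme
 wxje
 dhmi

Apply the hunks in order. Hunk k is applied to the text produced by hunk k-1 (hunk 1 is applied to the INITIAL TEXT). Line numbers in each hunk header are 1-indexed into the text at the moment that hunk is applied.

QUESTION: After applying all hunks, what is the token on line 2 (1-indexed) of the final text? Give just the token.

Hunk 1: at line 2 remove [ohnuz] add [yymc] -> 6 lines: egapn dxgt zody yymc wxje dhmi
Hunk 2: at line 1 remove [zody,yymc] add [mba,kwnd] -> 6 lines: egapn dxgt mba kwnd wxje dhmi
Hunk 3: at line 1 remove [mba,kwnd] add [mdb,bevwb,xwaf] -> 7 lines: egapn dxgt mdb bevwb xwaf wxje dhmi
Hunk 4: at line 1 remove [mdb,bevwb,xwaf] add [eqme] -> 5 lines: egapn dxgt eqme wxje dhmi
Final line 2: dxgt

Answer: dxgt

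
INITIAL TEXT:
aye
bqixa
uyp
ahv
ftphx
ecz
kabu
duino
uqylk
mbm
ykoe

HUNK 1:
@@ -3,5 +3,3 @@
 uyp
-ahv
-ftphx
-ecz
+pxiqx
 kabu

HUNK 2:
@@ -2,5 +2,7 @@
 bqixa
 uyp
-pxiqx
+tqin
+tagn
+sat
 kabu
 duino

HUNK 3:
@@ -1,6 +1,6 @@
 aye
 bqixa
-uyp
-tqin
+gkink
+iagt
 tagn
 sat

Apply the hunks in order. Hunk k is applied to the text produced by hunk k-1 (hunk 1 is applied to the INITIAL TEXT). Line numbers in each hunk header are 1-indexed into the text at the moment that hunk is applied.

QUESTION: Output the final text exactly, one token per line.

Hunk 1: at line 3 remove [ahv,ftphx,ecz] add [pxiqx] -> 9 lines: aye bqixa uyp pxiqx kabu duino uqylk mbm ykoe
Hunk 2: at line 2 remove [pxiqx] add [tqin,tagn,sat] -> 11 lines: aye bqixa uyp tqin tagn sat kabu duino uqylk mbm ykoe
Hunk 3: at line 1 remove [uyp,tqin] add [gkink,iagt] -> 11 lines: aye bqixa gkink iagt tagn sat kabu duino uqylk mbm ykoe

Answer: aye
bqixa
gkink
iagt
tagn
sat
kabu
duino
uqylk
mbm
ykoe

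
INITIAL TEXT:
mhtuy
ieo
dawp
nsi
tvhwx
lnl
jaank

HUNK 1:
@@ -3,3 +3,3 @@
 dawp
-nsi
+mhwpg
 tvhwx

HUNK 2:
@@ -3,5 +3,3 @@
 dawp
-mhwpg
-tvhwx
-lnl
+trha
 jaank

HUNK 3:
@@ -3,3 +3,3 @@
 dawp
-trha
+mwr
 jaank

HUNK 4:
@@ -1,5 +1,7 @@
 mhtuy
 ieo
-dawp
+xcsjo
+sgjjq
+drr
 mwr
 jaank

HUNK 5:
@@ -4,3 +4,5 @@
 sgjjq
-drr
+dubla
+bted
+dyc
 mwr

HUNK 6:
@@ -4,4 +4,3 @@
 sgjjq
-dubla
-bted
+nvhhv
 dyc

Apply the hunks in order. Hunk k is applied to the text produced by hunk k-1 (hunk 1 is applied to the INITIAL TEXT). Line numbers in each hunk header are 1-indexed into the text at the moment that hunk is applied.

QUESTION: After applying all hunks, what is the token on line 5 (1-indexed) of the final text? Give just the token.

Answer: nvhhv

Derivation:
Hunk 1: at line 3 remove [nsi] add [mhwpg] -> 7 lines: mhtuy ieo dawp mhwpg tvhwx lnl jaank
Hunk 2: at line 3 remove [mhwpg,tvhwx,lnl] add [trha] -> 5 lines: mhtuy ieo dawp trha jaank
Hunk 3: at line 3 remove [trha] add [mwr] -> 5 lines: mhtuy ieo dawp mwr jaank
Hunk 4: at line 1 remove [dawp] add [xcsjo,sgjjq,drr] -> 7 lines: mhtuy ieo xcsjo sgjjq drr mwr jaank
Hunk 5: at line 4 remove [drr] add [dubla,bted,dyc] -> 9 lines: mhtuy ieo xcsjo sgjjq dubla bted dyc mwr jaank
Hunk 6: at line 4 remove [dubla,bted] add [nvhhv] -> 8 lines: mhtuy ieo xcsjo sgjjq nvhhv dyc mwr jaank
Final line 5: nvhhv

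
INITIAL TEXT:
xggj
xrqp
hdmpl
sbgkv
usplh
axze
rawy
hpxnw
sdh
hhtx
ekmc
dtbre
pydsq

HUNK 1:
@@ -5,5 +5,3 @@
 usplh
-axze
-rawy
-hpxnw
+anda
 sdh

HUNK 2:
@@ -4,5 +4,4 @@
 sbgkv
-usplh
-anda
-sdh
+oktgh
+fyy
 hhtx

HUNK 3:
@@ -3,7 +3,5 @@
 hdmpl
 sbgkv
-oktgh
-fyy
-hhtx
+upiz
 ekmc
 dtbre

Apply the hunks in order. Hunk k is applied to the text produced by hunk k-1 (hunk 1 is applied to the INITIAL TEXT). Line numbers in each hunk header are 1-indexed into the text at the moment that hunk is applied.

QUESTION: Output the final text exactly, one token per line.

Answer: xggj
xrqp
hdmpl
sbgkv
upiz
ekmc
dtbre
pydsq

Derivation:
Hunk 1: at line 5 remove [axze,rawy,hpxnw] add [anda] -> 11 lines: xggj xrqp hdmpl sbgkv usplh anda sdh hhtx ekmc dtbre pydsq
Hunk 2: at line 4 remove [usplh,anda,sdh] add [oktgh,fyy] -> 10 lines: xggj xrqp hdmpl sbgkv oktgh fyy hhtx ekmc dtbre pydsq
Hunk 3: at line 3 remove [oktgh,fyy,hhtx] add [upiz] -> 8 lines: xggj xrqp hdmpl sbgkv upiz ekmc dtbre pydsq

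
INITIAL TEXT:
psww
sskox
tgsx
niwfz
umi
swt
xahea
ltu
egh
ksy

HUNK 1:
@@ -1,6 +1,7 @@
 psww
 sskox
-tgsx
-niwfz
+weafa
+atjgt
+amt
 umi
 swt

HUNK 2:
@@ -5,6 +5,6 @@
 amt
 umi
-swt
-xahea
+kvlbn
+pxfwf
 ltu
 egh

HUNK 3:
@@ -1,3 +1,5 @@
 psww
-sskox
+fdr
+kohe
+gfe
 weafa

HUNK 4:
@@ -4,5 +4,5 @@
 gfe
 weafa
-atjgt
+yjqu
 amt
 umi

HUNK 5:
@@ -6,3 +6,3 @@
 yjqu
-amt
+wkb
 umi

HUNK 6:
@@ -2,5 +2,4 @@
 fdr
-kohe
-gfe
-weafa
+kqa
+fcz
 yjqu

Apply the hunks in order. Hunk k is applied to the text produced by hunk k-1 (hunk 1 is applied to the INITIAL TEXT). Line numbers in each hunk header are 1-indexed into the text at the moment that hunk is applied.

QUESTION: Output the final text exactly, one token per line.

Hunk 1: at line 1 remove [tgsx,niwfz] add [weafa,atjgt,amt] -> 11 lines: psww sskox weafa atjgt amt umi swt xahea ltu egh ksy
Hunk 2: at line 5 remove [swt,xahea] add [kvlbn,pxfwf] -> 11 lines: psww sskox weafa atjgt amt umi kvlbn pxfwf ltu egh ksy
Hunk 3: at line 1 remove [sskox] add [fdr,kohe,gfe] -> 13 lines: psww fdr kohe gfe weafa atjgt amt umi kvlbn pxfwf ltu egh ksy
Hunk 4: at line 4 remove [atjgt] add [yjqu] -> 13 lines: psww fdr kohe gfe weafa yjqu amt umi kvlbn pxfwf ltu egh ksy
Hunk 5: at line 6 remove [amt] add [wkb] -> 13 lines: psww fdr kohe gfe weafa yjqu wkb umi kvlbn pxfwf ltu egh ksy
Hunk 6: at line 2 remove [kohe,gfe,weafa] add [kqa,fcz] -> 12 lines: psww fdr kqa fcz yjqu wkb umi kvlbn pxfwf ltu egh ksy

Answer: psww
fdr
kqa
fcz
yjqu
wkb
umi
kvlbn
pxfwf
ltu
egh
ksy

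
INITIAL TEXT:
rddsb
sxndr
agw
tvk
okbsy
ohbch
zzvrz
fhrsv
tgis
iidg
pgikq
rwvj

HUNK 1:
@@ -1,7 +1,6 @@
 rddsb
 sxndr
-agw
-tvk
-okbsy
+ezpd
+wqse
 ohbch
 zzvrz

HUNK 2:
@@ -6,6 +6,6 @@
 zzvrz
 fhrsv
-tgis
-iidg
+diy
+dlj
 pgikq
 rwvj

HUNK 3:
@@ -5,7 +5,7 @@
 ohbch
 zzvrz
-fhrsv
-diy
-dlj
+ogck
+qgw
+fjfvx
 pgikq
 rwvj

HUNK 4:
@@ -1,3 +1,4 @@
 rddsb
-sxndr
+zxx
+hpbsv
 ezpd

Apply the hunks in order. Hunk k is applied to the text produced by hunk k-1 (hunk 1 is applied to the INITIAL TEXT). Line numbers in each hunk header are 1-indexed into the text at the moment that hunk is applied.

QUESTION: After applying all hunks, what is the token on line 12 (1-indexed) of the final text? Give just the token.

Hunk 1: at line 1 remove [agw,tvk,okbsy] add [ezpd,wqse] -> 11 lines: rddsb sxndr ezpd wqse ohbch zzvrz fhrsv tgis iidg pgikq rwvj
Hunk 2: at line 6 remove [tgis,iidg] add [diy,dlj] -> 11 lines: rddsb sxndr ezpd wqse ohbch zzvrz fhrsv diy dlj pgikq rwvj
Hunk 3: at line 5 remove [fhrsv,diy,dlj] add [ogck,qgw,fjfvx] -> 11 lines: rddsb sxndr ezpd wqse ohbch zzvrz ogck qgw fjfvx pgikq rwvj
Hunk 4: at line 1 remove [sxndr] add [zxx,hpbsv] -> 12 lines: rddsb zxx hpbsv ezpd wqse ohbch zzvrz ogck qgw fjfvx pgikq rwvj
Final line 12: rwvj

Answer: rwvj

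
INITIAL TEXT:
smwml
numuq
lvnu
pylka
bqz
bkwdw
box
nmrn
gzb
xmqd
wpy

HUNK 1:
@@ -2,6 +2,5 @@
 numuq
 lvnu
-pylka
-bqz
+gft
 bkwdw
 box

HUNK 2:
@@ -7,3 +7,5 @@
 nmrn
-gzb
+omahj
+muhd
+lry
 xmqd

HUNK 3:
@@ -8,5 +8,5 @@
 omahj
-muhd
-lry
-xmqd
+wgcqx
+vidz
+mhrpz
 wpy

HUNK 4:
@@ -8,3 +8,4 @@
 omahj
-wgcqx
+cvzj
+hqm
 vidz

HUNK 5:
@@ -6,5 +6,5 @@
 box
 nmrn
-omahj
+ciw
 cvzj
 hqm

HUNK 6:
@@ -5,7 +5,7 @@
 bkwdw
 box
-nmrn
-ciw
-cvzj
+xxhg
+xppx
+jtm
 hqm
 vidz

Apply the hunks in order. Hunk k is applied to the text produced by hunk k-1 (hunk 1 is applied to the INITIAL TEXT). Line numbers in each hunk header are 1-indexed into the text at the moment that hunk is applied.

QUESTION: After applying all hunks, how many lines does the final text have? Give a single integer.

Hunk 1: at line 2 remove [pylka,bqz] add [gft] -> 10 lines: smwml numuq lvnu gft bkwdw box nmrn gzb xmqd wpy
Hunk 2: at line 7 remove [gzb] add [omahj,muhd,lry] -> 12 lines: smwml numuq lvnu gft bkwdw box nmrn omahj muhd lry xmqd wpy
Hunk 3: at line 8 remove [muhd,lry,xmqd] add [wgcqx,vidz,mhrpz] -> 12 lines: smwml numuq lvnu gft bkwdw box nmrn omahj wgcqx vidz mhrpz wpy
Hunk 4: at line 8 remove [wgcqx] add [cvzj,hqm] -> 13 lines: smwml numuq lvnu gft bkwdw box nmrn omahj cvzj hqm vidz mhrpz wpy
Hunk 5: at line 6 remove [omahj] add [ciw] -> 13 lines: smwml numuq lvnu gft bkwdw box nmrn ciw cvzj hqm vidz mhrpz wpy
Hunk 6: at line 5 remove [nmrn,ciw,cvzj] add [xxhg,xppx,jtm] -> 13 lines: smwml numuq lvnu gft bkwdw box xxhg xppx jtm hqm vidz mhrpz wpy
Final line count: 13

Answer: 13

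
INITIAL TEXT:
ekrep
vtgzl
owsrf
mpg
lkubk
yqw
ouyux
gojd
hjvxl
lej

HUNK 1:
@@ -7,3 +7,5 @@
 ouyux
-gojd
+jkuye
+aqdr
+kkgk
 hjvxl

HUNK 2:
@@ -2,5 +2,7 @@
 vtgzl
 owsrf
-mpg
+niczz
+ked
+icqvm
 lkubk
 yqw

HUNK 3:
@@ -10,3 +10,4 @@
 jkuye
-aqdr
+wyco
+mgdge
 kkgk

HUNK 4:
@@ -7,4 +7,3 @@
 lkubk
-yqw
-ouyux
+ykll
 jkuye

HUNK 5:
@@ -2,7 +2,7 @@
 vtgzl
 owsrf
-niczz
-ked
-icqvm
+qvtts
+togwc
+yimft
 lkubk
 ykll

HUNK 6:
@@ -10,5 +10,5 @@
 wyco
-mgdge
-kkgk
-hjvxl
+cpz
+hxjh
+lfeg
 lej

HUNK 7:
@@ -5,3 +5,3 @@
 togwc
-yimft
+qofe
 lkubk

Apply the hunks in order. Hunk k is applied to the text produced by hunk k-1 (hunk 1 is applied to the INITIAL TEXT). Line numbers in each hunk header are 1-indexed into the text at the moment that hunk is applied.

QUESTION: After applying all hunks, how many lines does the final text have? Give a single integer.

Hunk 1: at line 7 remove [gojd] add [jkuye,aqdr,kkgk] -> 12 lines: ekrep vtgzl owsrf mpg lkubk yqw ouyux jkuye aqdr kkgk hjvxl lej
Hunk 2: at line 2 remove [mpg] add [niczz,ked,icqvm] -> 14 lines: ekrep vtgzl owsrf niczz ked icqvm lkubk yqw ouyux jkuye aqdr kkgk hjvxl lej
Hunk 3: at line 10 remove [aqdr] add [wyco,mgdge] -> 15 lines: ekrep vtgzl owsrf niczz ked icqvm lkubk yqw ouyux jkuye wyco mgdge kkgk hjvxl lej
Hunk 4: at line 7 remove [yqw,ouyux] add [ykll] -> 14 lines: ekrep vtgzl owsrf niczz ked icqvm lkubk ykll jkuye wyco mgdge kkgk hjvxl lej
Hunk 5: at line 2 remove [niczz,ked,icqvm] add [qvtts,togwc,yimft] -> 14 lines: ekrep vtgzl owsrf qvtts togwc yimft lkubk ykll jkuye wyco mgdge kkgk hjvxl lej
Hunk 6: at line 10 remove [mgdge,kkgk,hjvxl] add [cpz,hxjh,lfeg] -> 14 lines: ekrep vtgzl owsrf qvtts togwc yimft lkubk ykll jkuye wyco cpz hxjh lfeg lej
Hunk 7: at line 5 remove [yimft] add [qofe] -> 14 lines: ekrep vtgzl owsrf qvtts togwc qofe lkubk ykll jkuye wyco cpz hxjh lfeg lej
Final line count: 14

Answer: 14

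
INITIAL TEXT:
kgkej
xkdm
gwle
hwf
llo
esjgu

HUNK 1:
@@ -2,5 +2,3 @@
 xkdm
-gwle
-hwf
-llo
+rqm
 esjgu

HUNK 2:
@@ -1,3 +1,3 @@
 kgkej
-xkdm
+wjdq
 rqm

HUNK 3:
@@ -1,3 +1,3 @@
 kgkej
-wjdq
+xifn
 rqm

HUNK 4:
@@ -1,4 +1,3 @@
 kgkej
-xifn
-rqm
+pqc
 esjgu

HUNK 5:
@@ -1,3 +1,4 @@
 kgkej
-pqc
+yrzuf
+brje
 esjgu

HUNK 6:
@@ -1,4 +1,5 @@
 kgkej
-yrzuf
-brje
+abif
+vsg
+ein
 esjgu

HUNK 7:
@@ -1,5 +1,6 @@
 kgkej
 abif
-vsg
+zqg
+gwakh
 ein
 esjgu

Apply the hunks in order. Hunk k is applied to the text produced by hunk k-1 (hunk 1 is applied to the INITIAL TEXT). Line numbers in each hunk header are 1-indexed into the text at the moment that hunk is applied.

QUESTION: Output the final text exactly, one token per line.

Answer: kgkej
abif
zqg
gwakh
ein
esjgu

Derivation:
Hunk 1: at line 2 remove [gwle,hwf,llo] add [rqm] -> 4 lines: kgkej xkdm rqm esjgu
Hunk 2: at line 1 remove [xkdm] add [wjdq] -> 4 lines: kgkej wjdq rqm esjgu
Hunk 3: at line 1 remove [wjdq] add [xifn] -> 4 lines: kgkej xifn rqm esjgu
Hunk 4: at line 1 remove [xifn,rqm] add [pqc] -> 3 lines: kgkej pqc esjgu
Hunk 5: at line 1 remove [pqc] add [yrzuf,brje] -> 4 lines: kgkej yrzuf brje esjgu
Hunk 6: at line 1 remove [yrzuf,brje] add [abif,vsg,ein] -> 5 lines: kgkej abif vsg ein esjgu
Hunk 7: at line 1 remove [vsg] add [zqg,gwakh] -> 6 lines: kgkej abif zqg gwakh ein esjgu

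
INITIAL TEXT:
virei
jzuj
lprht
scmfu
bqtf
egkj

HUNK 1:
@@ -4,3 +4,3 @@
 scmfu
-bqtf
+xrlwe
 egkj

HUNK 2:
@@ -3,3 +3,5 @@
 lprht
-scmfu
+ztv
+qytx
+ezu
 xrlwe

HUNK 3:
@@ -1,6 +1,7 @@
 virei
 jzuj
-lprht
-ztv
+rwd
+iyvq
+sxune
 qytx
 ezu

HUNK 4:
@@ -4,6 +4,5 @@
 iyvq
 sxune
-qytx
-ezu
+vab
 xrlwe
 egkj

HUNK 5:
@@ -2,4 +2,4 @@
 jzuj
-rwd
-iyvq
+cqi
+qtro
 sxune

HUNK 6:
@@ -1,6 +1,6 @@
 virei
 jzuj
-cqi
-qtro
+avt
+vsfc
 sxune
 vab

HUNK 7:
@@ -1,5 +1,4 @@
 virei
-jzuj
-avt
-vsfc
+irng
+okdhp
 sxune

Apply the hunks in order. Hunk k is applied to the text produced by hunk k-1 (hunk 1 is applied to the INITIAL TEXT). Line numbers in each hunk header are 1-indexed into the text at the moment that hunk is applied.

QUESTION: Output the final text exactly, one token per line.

Hunk 1: at line 4 remove [bqtf] add [xrlwe] -> 6 lines: virei jzuj lprht scmfu xrlwe egkj
Hunk 2: at line 3 remove [scmfu] add [ztv,qytx,ezu] -> 8 lines: virei jzuj lprht ztv qytx ezu xrlwe egkj
Hunk 3: at line 1 remove [lprht,ztv] add [rwd,iyvq,sxune] -> 9 lines: virei jzuj rwd iyvq sxune qytx ezu xrlwe egkj
Hunk 4: at line 4 remove [qytx,ezu] add [vab] -> 8 lines: virei jzuj rwd iyvq sxune vab xrlwe egkj
Hunk 5: at line 2 remove [rwd,iyvq] add [cqi,qtro] -> 8 lines: virei jzuj cqi qtro sxune vab xrlwe egkj
Hunk 6: at line 1 remove [cqi,qtro] add [avt,vsfc] -> 8 lines: virei jzuj avt vsfc sxune vab xrlwe egkj
Hunk 7: at line 1 remove [jzuj,avt,vsfc] add [irng,okdhp] -> 7 lines: virei irng okdhp sxune vab xrlwe egkj

Answer: virei
irng
okdhp
sxune
vab
xrlwe
egkj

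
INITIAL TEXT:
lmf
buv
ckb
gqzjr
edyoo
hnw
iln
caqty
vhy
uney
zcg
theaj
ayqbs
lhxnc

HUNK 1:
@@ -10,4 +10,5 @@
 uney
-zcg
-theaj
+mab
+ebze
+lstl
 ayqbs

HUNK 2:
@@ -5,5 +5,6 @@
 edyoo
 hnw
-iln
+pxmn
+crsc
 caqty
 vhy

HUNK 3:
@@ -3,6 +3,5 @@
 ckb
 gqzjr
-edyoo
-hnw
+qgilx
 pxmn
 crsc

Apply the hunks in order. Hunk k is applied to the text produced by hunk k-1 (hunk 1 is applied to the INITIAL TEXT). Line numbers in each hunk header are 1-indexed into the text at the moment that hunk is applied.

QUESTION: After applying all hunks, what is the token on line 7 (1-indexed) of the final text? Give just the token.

Answer: crsc

Derivation:
Hunk 1: at line 10 remove [zcg,theaj] add [mab,ebze,lstl] -> 15 lines: lmf buv ckb gqzjr edyoo hnw iln caqty vhy uney mab ebze lstl ayqbs lhxnc
Hunk 2: at line 5 remove [iln] add [pxmn,crsc] -> 16 lines: lmf buv ckb gqzjr edyoo hnw pxmn crsc caqty vhy uney mab ebze lstl ayqbs lhxnc
Hunk 3: at line 3 remove [edyoo,hnw] add [qgilx] -> 15 lines: lmf buv ckb gqzjr qgilx pxmn crsc caqty vhy uney mab ebze lstl ayqbs lhxnc
Final line 7: crsc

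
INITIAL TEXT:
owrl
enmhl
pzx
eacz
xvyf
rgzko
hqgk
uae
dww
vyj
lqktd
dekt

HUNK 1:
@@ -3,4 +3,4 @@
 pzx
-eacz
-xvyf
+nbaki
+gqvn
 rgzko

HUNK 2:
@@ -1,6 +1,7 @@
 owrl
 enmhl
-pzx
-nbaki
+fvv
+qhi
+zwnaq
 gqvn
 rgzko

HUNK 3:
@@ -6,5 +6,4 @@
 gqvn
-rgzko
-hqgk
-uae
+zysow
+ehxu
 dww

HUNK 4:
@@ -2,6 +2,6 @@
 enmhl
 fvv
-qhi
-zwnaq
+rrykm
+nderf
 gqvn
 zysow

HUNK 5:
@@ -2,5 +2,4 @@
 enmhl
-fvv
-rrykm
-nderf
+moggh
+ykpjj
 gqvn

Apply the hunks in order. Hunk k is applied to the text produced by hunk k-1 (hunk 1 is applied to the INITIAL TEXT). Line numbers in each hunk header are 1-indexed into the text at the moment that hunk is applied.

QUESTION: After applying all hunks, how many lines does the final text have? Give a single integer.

Answer: 11

Derivation:
Hunk 1: at line 3 remove [eacz,xvyf] add [nbaki,gqvn] -> 12 lines: owrl enmhl pzx nbaki gqvn rgzko hqgk uae dww vyj lqktd dekt
Hunk 2: at line 1 remove [pzx,nbaki] add [fvv,qhi,zwnaq] -> 13 lines: owrl enmhl fvv qhi zwnaq gqvn rgzko hqgk uae dww vyj lqktd dekt
Hunk 3: at line 6 remove [rgzko,hqgk,uae] add [zysow,ehxu] -> 12 lines: owrl enmhl fvv qhi zwnaq gqvn zysow ehxu dww vyj lqktd dekt
Hunk 4: at line 2 remove [qhi,zwnaq] add [rrykm,nderf] -> 12 lines: owrl enmhl fvv rrykm nderf gqvn zysow ehxu dww vyj lqktd dekt
Hunk 5: at line 2 remove [fvv,rrykm,nderf] add [moggh,ykpjj] -> 11 lines: owrl enmhl moggh ykpjj gqvn zysow ehxu dww vyj lqktd dekt
Final line count: 11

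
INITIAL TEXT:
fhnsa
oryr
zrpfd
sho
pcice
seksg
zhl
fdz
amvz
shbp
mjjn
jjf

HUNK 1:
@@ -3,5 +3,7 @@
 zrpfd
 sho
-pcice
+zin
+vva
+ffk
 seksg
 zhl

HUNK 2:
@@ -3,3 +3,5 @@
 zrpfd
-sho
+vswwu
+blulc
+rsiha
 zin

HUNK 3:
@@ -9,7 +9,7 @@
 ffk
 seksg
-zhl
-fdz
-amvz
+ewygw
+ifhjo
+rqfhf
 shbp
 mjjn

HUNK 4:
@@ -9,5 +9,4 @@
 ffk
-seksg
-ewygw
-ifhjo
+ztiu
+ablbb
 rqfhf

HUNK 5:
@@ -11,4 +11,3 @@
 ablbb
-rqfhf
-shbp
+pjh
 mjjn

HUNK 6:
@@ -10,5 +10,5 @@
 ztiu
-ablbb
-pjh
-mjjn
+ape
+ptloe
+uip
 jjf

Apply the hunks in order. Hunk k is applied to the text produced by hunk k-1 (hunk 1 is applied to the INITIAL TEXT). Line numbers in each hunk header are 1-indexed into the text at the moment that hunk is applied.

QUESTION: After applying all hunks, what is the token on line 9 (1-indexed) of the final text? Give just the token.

Answer: ffk

Derivation:
Hunk 1: at line 3 remove [pcice] add [zin,vva,ffk] -> 14 lines: fhnsa oryr zrpfd sho zin vva ffk seksg zhl fdz amvz shbp mjjn jjf
Hunk 2: at line 3 remove [sho] add [vswwu,blulc,rsiha] -> 16 lines: fhnsa oryr zrpfd vswwu blulc rsiha zin vva ffk seksg zhl fdz amvz shbp mjjn jjf
Hunk 3: at line 9 remove [zhl,fdz,amvz] add [ewygw,ifhjo,rqfhf] -> 16 lines: fhnsa oryr zrpfd vswwu blulc rsiha zin vva ffk seksg ewygw ifhjo rqfhf shbp mjjn jjf
Hunk 4: at line 9 remove [seksg,ewygw,ifhjo] add [ztiu,ablbb] -> 15 lines: fhnsa oryr zrpfd vswwu blulc rsiha zin vva ffk ztiu ablbb rqfhf shbp mjjn jjf
Hunk 5: at line 11 remove [rqfhf,shbp] add [pjh] -> 14 lines: fhnsa oryr zrpfd vswwu blulc rsiha zin vva ffk ztiu ablbb pjh mjjn jjf
Hunk 6: at line 10 remove [ablbb,pjh,mjjn] add [ape,ptloe,uip] -> 14 lines: fhnsa oryr zrpfd vswwu blulc rsiha zin vva ffk ztiu ape ptloe uip jjf
Final line 9: ffk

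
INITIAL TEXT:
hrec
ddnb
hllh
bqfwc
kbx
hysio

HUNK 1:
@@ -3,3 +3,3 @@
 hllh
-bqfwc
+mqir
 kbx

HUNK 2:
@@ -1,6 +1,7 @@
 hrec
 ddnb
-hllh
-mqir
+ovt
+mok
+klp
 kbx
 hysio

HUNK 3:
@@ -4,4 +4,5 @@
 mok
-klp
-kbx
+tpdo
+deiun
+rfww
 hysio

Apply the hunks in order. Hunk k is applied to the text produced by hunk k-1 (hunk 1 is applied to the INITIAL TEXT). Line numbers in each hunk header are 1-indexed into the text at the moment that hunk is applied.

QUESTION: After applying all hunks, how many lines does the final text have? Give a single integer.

Hunk 1: at line 3 remove [bqfwc] add [mqir] -> 6 lines: hrec ddnb hllh mqir kbx hysio
Hunk 2: at line 1 remove [hllh,mqir] add [ovt,mok,klp] -> 7 lines: hrec ddnb ovt mok klp kbx hysio
Hunk 3: at line 4 remove [klp,kbx] add [tpdo,deiun,rfww] -> 8 lines: hrec ddnb ovt mok tpdo deiun rfww hysio
Final line count: 8

Answer: 8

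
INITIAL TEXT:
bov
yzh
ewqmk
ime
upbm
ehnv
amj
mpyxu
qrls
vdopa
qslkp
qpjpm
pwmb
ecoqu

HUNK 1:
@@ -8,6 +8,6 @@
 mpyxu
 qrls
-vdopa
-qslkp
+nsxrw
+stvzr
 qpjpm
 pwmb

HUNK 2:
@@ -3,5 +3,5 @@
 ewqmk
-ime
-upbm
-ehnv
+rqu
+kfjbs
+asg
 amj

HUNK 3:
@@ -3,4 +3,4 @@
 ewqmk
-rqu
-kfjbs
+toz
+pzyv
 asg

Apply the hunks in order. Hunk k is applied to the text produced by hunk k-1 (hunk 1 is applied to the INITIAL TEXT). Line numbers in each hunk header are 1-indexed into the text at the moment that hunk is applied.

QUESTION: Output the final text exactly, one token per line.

Hunk 1: at line 8 remove [vdopa,qslkp] add [nsxrw,stvzr] -> 14 lines: bov yzh ewqmk ime upbm ehnv amj mpyxu qrls nsxrw stvzr qpjpm pwmb ecoqu
Hunk 2: at line 3 remove [ime,upbm,ehnv] add [rqu,kfjbs,asg] -> 14 lines: bov yzh ewqmk rqu kfjbs asg amj mpyxu qrls nsxrw stvzr qpjpm pwmb ecoqu
Hunk 3: at line 3 remove [rqu,kfjbs] add [toz,pzyv] -> 14 lines: bov yzh ewqmk toz pzyv asg amj mpyxu qrls nsxrw stvzr qpjpm pwmb ecoqu

Answer: bov
yzh
ewqmk
toz
pzyv
asg
amj
mpyxu
qrls
nsxrw
stvzr
qpjpm
pwmb
ecoqu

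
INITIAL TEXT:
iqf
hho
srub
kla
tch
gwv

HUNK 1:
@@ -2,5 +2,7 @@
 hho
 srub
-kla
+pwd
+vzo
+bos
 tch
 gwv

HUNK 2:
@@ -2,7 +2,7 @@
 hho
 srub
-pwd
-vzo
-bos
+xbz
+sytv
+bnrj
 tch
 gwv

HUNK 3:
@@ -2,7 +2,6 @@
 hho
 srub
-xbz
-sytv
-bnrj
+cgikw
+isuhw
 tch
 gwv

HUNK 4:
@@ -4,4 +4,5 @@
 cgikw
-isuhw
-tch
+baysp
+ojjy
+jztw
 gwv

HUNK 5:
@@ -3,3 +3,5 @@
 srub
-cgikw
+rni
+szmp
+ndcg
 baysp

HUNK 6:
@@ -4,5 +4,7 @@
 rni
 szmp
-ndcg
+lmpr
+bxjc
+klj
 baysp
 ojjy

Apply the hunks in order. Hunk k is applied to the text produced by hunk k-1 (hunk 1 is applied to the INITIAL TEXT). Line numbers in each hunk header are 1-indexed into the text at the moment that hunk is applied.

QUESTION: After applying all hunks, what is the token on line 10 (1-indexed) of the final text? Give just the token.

Answer: ojjy

Derivation:
Hunk 1: at line 2 remove [kla] add [pwd,vzo,bos] -> 8 lines: iqf hho srub pwd vzo bos tch gwv
Hunk 2: at line 2 remove [pwd,vzo,bos] add [xbz,sytv,bnrj] -> 8 lines: iqf hho srub xbz sytv bnrj tch gwv
Hunk 3: at line 2 remove [xbz,sytv,bnrj] add [cgikw,isuhw] -> 7 lines: iqf hho srub cgikw isuhw tch gwv
Hunk 4: at line 4 remove [isuhw,tch] add [baysp,ojjy,jztw] -> 8 lines: iqf hho srub cgikw baysp ojjy jztw gwv
Hunk 5: at line 3 remove [cgikw] add [rni,szmp,ndcg] -> 10 lines: iqf hho srub rni szmp ndcg baysp ojjy jztw gwv
Hunk 6: at line 4 remove [ndcg] add [lmpr,bxjc,klj] -> 12 lines: iqf hho srub rni szmp lmpr bxjc klj baysp ojjy jztw gwv
Final line 10: ojjy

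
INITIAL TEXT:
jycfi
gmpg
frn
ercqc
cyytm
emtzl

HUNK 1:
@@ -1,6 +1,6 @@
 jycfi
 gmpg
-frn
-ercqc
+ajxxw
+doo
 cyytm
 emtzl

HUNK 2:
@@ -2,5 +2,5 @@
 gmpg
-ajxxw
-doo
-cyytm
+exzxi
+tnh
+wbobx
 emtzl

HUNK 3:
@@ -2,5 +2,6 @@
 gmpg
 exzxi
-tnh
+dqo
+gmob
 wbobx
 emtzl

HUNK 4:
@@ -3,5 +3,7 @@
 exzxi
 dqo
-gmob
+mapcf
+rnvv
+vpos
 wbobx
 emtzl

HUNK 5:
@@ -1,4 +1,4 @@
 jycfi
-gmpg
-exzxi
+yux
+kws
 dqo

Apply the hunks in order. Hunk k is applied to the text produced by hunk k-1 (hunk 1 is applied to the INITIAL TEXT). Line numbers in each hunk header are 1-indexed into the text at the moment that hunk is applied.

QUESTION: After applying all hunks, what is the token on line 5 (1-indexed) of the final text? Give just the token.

Answer: mapcf

Derivation:
Hunk 1: at line 1 remove [frn,ercqc] add [ajxxw,doo] -> 6 lines: jycfi gmpg ajxxw doo cyytm emtzl
Hunk 2: at line 2 remove [ajxxw,doo,cyytm] add [exzxi,tnh,wbobx] -> 6 lines: jycfi gmpg exzxi tnh wbobx emtzl
Hunk 3: at line 2 remove [tnh] add [dqo,gmob] -> 7 lines: jycfi gmpg exzxi dqo gmob wbobx emtzl
Hunk 4: at line 3 remove [gmob] add [mapcf,rnvv,vpos] -> 9 lines: jycfi gmpg exzxi dqo mapcf rnvv vpos wbobx emtzl
Hunk 5: at line 1 remove [gmpg,exzxi] add [yux,kws] -> 9 lines: jycfi yux kws dqo mapcf rnvv vpos wbobx emtzl
Final line 5: mapcf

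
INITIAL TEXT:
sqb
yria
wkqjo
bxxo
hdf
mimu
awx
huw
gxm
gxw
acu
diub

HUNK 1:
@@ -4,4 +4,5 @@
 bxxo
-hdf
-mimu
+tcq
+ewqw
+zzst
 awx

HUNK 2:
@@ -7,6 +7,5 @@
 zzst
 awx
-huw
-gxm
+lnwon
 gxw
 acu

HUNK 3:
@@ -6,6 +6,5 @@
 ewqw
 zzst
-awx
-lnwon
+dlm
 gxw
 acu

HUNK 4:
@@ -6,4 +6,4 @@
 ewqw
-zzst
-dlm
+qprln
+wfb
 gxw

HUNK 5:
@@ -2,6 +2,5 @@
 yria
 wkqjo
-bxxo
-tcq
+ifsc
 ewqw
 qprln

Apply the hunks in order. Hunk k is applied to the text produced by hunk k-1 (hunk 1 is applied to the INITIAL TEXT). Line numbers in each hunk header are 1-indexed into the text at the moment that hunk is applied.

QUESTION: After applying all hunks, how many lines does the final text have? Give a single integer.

Answer: 10

Derivation:
Hunk 1: at line 4 remove [hdf,mimu] add [tcq,ewqw,zzst] -> 13 lines: sqb yria wkqjo bxxo tcq ewqw zzst awx huw gxm gxw acu diub
Hunk 2: at line 7 remove [huw,gxm] add [lnwon] -> 12 lines: sqb yria wkqjo bxxo tcq ewqw zzst awx lnwon gxw acu diub
Hunk 3: at line 6 remove [awx,lnwon] add [dlm] -> 11 lines: sqb yria wkqjo bxxo tcq ewqw zzst dlm gxw acu diub
Hunk 4: at line 6 remove [zzst,dlm] add [qprln,wfb] -> 11 lines: sqb yria wkqjo bxxo tcq ewqw qprln wfb gxw acu diub
Hunk 5: at line 2 remove [bxxo,tcq] add [ifsc] -> 10 lines: sqb yria wkqjo ifsc ewqw qprln wfb gxw acu diub
Final line count: 10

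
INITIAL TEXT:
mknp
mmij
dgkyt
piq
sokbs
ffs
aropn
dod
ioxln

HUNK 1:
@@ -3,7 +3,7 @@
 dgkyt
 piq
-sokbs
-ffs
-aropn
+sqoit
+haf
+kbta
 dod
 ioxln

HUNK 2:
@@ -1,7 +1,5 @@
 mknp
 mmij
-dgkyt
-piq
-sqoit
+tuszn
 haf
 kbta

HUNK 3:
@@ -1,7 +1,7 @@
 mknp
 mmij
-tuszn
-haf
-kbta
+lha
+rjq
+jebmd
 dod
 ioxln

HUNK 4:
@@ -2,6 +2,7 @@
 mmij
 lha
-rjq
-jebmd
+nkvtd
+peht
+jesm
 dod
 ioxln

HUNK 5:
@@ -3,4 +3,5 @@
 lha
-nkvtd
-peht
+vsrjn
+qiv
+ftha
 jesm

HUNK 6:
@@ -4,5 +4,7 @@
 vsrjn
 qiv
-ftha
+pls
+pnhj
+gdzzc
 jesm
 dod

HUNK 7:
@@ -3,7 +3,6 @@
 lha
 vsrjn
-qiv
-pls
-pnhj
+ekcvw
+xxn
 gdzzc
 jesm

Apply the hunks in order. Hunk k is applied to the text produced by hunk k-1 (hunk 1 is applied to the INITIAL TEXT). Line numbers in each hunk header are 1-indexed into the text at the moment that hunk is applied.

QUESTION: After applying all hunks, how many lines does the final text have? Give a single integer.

Answer: 10

Derivation:
Hunk 1: at line 3 remove [sokbs,ffs,aropn] add [sqoit,haf,kbta] -> 9 lines: mknp mmij dgkyt piq sqoit haf kbta dod ioxln
Hunk 2: at line 1 remove [dgkyt,piq,sqoit] add [tuszn] -> 7 lines: mknp mmij tuszn haf kbta dod ioxln
Hunk 3: at line 1 remove [tuszn,haf,kbta] add [lha,rjq,jebmd] -> 7 lines: mknp mmij lha rjq jebmd dod ioxln
Hunk 4: at line 2 remove [rjq,jebmd] add [nkvtd,peht,jesm] -> 8 lines: mknp mmij lha nkvtd peht jesm dod ioxln
Hunk 5: at line 3 remove [nkvtd,peht] add [vsrjn,qiv,ftha] -> 9 lines: mknp mmij lha vsrjn qiv ftha jesm dod ioxln
Hunk 6: at line 4 remove [ftha] add [pls,pnhj,gdzzc] -> 11 lines: mknp mmij lha vsrjn qiv pls pnhj gdzzc jesm dod ioxln
Hunk 7: at line 3 remove [qiv,pls,pnhj] add [ekcvw,xxn] -> 10 lines: mknp mmij lha vsrjn ekcvw xxn gdzzc jesm dod ioxln
Final line count: 10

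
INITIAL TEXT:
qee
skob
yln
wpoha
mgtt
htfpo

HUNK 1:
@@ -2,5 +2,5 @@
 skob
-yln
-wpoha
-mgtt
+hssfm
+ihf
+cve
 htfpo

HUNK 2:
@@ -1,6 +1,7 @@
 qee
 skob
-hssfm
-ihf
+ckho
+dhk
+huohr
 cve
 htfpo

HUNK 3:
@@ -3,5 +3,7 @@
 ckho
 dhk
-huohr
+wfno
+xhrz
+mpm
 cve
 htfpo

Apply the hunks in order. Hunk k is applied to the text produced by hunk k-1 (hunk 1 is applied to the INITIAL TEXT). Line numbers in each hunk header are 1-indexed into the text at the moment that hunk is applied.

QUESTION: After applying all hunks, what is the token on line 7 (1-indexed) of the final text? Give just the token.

Answer: mpm

Derivation:
Hunk 1: at line 2 remove [yln,wpoha,mgtt] add [hssfm,ihf,cve] -> 6 lines: qee skob hssfm ihf cve htfpo
Hunk 2: at line 1 remove [hssfm,ihf] add [ckho,dhk,huohr] -> 7 lines: qee skob ckho dhk huohr cve htfpo
Hunk 3: at line 3 remove [huohr] add [wfno,xhrz,mpm] -> 9 lines: qee skob ckho dhk wfno xhrz mpm cve htfpo
Final line 7: mpm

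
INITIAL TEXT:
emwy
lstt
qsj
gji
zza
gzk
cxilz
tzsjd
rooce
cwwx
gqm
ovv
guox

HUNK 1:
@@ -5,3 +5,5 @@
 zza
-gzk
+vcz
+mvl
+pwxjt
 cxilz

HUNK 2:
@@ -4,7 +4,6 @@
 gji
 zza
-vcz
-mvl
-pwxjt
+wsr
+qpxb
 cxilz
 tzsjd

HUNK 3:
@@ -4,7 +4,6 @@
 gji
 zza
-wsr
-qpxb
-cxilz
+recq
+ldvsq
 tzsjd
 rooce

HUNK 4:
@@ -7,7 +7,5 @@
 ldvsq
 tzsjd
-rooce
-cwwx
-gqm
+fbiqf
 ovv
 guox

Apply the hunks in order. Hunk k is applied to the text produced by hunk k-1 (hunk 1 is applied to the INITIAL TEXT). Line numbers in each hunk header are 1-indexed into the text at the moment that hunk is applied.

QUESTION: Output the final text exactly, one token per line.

Hunk 1: at line 5 remove [gzk] add [vcz,mvl,pwxjt] -> 15 lines: emwy lstt qsj gji zza vcz mvl pwxjt cxilz tzsjd rooce cwwx gqm ovv guox
Hunk 2: at line 4 remove [vcz,mvl,pwxjt] add [wsr,qpxb] -> 14 lines: emwy lstt qsj gji zza wsr qpxb cxilz tzsjd rooce cwwx gqm ovv guox
Hunk 3: at line 4 remove [wsr,qpxb,cxilz] add [recq,ldvsq] -> 13 lines: emwy lstt qsj gji zza recq ldvsq tzsjd rooce cwwx gqm ovv guox
Hunk 4: at line 7 remove [rooce,cwwx,gqm] add [fbiqf] -> 11 lines: emwy lstt qsj gji zza recq ldvsq tzsjd fbiqf ovv guox

Answer: emwy
lstt
qsj
gji
zza
recq
ldvsq
tzsjd
fbiqf
ovv
guox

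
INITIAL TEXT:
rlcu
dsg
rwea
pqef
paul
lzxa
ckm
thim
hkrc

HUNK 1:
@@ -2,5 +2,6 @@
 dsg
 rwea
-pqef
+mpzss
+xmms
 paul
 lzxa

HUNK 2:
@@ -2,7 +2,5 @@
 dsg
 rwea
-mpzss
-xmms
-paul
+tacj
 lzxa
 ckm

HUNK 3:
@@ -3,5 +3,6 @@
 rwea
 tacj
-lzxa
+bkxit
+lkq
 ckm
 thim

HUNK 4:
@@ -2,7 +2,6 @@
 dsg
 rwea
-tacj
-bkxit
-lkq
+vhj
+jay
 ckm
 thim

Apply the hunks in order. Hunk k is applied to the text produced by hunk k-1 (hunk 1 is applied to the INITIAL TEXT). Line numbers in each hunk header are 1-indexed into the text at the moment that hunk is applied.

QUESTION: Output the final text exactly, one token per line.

Answer: rlcu
dsg
rwea
vhj
jay
ckm
thim
hkrc

Derivation:
Hunk 1: at line 2 remove [pqef] add [mpzss,xmms] -> 10 lines: rlcu dsg rwea mpzss xmms paul lzxa ckm thim hkrc
Hunk 2: at line 2 remove [mpzss,xmms,paul] add [tacj] -> 8 lines: rlcu dsg rwea tacj lzxa ckm thim hkrc
Hunk 3: at line 3 remove [lzxa] add [bkxit,lkq] -> 9 lines: rlcu dsg rwea tacj bkxit lkq ckm thim hkrc
Hunk 4: at line 2 remove [tacj,bkxit,lkq] add [vhj,jay] -> 8 lines: rlcu dsg rwea vhj jay ckm thim hkrc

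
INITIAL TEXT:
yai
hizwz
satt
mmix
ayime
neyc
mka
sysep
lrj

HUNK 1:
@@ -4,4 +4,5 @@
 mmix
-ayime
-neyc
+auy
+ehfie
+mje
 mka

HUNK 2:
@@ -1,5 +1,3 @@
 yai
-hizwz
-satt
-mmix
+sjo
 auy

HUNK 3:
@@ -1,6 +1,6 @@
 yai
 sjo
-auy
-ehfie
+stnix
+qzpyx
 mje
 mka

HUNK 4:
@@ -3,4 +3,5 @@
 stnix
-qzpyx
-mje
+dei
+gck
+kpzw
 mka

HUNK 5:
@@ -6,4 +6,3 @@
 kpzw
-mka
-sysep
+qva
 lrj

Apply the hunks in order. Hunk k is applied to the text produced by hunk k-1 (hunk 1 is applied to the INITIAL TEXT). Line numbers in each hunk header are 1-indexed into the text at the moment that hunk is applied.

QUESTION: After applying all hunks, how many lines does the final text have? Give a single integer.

Answer: 8

Derivation:
Hunk 1: at line 4 remove [ayime,neyc] add [auy,ehfie,mje] -> 10 lines: yai hizwz satt mmix auy ehfie mje mka sysep lrj
Hunk 2: at line 1 remove [hizwz,satt,mmix] add [sjo] -> 8 lines: yai sjo auy ehfie mje mka sysep lrj
Hunk 3: at line 1 remove [auy,ehfie] add [stnix,qzpyx] -> 8 lines: yai sjo stnix qzpyx mje mka sysep lrj
Hunk 4: at line 3 remove [qzpyx,mje] add [dei,gck,kpzw] -> 9 lines: yai sjo stnix dei gck kpzw mka sysep lrj
Hunk 5: at line 6 remove [mka,sysep] add [qva] -> 8 lines: yai sjo stnix dei gck kpzw qva lrj
Final line count: 8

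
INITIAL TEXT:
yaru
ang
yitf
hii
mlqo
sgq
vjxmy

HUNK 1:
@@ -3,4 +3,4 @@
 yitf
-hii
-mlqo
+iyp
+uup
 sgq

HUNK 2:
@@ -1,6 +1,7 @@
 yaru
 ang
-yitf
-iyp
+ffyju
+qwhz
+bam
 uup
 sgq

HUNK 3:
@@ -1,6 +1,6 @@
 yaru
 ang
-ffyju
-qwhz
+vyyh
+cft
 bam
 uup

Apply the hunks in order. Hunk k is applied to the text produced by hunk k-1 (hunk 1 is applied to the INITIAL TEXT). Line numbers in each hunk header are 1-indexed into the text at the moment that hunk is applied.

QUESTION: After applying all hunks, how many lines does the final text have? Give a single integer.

Hunk 1: at line 3 remove [hii,mlqo] add [iyp,uup] -> 7 lines: yaru ang yitf iyp uup sgq vjxmy
Hunk 2: at line 1 remove [yitf,iyp] add [ffyju,qwhz,bam] -> 8 lines: yaru ang ffyju qwhz bam uup sgq vjxmy
Hunk 3: at line 1 remove [ffyju,qwhz] add [vyyh,cft] -> 8 lines: yaru ang vyyh cft bam uup sgq vjxmy
Final line count: 8

Answer: 8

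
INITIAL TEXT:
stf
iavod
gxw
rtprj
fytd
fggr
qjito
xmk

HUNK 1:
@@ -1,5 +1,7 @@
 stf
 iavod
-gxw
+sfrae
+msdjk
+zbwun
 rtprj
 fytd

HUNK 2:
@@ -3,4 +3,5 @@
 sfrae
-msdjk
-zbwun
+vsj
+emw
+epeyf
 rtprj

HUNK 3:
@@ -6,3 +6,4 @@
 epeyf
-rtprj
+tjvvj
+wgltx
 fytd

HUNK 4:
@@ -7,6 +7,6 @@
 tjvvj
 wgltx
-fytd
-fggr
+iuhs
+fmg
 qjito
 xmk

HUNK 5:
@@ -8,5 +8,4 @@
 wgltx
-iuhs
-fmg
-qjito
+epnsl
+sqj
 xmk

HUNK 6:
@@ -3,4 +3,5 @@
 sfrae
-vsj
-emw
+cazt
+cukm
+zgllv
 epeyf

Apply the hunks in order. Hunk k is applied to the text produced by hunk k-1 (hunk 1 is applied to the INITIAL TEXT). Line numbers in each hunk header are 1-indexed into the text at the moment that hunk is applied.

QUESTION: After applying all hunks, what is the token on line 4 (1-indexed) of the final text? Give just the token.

Hunk 1: at line 1 remove [gxw] add [sfrae,msdjk,zbwun] -> 10 lines: stf iavod sfrae msdjk zbwun rtprj fytd fggr qjito xmk
Hunk 2: at line 3 remove [msdjk,zbwun] add [vsj,emw,epeyf] -> 11 lines: stf iavod sfrae vsj emw epeyf rtprj fytd fggr qjito xmk
Hunk 3: at line 6 remove [rtprj] add [tjvvj,wgltx] -> 12 lines: stf iavod sfrae vsj emw epeyf tjvvj wgltx fytd fggr qjito xmk
Hunk 4: at line 7 remove [fytd,fggr] add [iuhs,fmg] -> 12 lines: stf iavod sfrae vsj emw epeyf tjvvj wgltx iuhs fmg qjito xmk
Hunk 5: at line 8 remove [iuhs,fmg,qjito] add [epnsl,sqj] -> 11 lines: stf iavod sfrae vsj emw epeyf tjvvj wgltx epnsl sqj xmk
Hunk 6: at line 3 remove [vsj,emw] add [cazt,cukm,zgllv] -> 12 lines: stf iavod sfrae cazt cukm zgllv epeyf tjvvj wgltx epnsl sqj xmk
Final line 4: cazt

Answer: cazt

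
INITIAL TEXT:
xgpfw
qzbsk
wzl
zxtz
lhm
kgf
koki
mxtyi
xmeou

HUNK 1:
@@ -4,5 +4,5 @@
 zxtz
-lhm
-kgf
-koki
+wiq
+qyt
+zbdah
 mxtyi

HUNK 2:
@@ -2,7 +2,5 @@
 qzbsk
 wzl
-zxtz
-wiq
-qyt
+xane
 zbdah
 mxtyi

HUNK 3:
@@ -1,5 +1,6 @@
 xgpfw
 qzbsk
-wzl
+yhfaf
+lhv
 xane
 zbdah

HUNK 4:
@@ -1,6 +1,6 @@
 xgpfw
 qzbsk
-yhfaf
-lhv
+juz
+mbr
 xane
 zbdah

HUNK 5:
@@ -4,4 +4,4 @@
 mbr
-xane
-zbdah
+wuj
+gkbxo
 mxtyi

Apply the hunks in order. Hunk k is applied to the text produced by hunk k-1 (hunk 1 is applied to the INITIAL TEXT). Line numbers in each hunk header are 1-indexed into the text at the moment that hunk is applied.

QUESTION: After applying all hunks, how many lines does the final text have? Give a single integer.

Hunk 1: at line 4 remove [lhm,kgf,koki] add [wiq,qyt,zbdah] -> 9 lines: xgpfw qzbsk wzl zxtz wiq qyt zbdah mxtyi xmeou
Hunk 2: at line 2 remove [zxtz,wiq,qyt] add [xane] -> 7 lines: xgpfw qzbsk wzl xane zbdah mxtyi xmeou
Hunk 3: at line 1 remove [wzl] add [yhfaf,lhv] -> 8 lines: xgpfw qzbsk yhfaf lhv xane zbdah mxtyi xmeou
Hunk 4: at line 1 remove [yhfaf,lhv] add [juz,mbr] -> 8 lines: xgpfw qzbsk juz mbr xane zbdah mxtyi xmeou
Hunk 5: at line 4 remove [xane,zbdah] add [wuj,gkbxo] -> 8 lines: xgpfw qzbsk juz mbr wuj gkbxo mxtyi xmeou
Final line count: 8

Answer: 8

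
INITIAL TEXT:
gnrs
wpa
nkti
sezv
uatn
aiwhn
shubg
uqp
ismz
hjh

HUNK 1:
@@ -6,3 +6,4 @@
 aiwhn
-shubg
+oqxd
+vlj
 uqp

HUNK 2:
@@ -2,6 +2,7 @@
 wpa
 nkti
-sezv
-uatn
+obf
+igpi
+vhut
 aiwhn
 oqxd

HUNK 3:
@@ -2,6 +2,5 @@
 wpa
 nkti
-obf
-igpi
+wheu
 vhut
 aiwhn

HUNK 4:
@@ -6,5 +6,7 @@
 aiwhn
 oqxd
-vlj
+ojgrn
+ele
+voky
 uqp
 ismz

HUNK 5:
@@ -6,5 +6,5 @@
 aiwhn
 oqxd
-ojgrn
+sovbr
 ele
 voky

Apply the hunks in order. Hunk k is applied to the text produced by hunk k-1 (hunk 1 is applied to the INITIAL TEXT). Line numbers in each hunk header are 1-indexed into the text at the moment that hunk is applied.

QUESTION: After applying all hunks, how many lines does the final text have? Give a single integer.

Answer: 13

Derivation:
Hunk 1: at line 6 remove [shubg] add [oqxd,vlj] -> 11 lines: gnrs wpa nkti sezv uatn aiwhn oqxd vlj uqp ismz hjh
Hunk 2: at line 2 remove [sezv,uatn] add [obf,igpi,vhut] -> 12 lines: gnrs wpa nkti obf igpi vhut aiwhn oqxd vlj uqp ismz hjh
Hunk 3: at line 2 remove [obf,igpi] add [wheu] -> 11 lines: gnrs wpa nkti wheu vhut aiwhn oqxd vlj uqp ismz hjh
Hunk 4: at line 6 remove [vlj] add [ojgrn,ele,voky] -> 13 lines: gnrs wpa nkti wheu vhut aiwhn oqxd ojgrn ele voky uqp ismz hjh
Hunk 5: at line 6 remove [ojgrn] add [sovbr] -> 13 lines: gnrs wpa nkti wheu vhut aiwhn oqxd sovbr ele voky uqp ismz hjh
Final line count: 13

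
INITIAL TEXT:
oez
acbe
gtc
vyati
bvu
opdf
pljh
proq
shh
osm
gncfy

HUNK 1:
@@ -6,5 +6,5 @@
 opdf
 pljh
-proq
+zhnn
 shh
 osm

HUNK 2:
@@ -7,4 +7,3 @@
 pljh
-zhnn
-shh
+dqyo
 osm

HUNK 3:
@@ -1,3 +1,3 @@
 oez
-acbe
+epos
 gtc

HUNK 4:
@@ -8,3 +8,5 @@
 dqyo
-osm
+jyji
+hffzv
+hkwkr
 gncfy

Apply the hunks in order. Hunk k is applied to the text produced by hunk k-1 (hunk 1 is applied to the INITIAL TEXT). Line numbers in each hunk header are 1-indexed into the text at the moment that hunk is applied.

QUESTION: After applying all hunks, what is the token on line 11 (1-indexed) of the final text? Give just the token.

Hunk 1: at line 6 remove [proq] add [zhnn] -> 11 lines: oez acbe gtc vyati bvu opdf pljh zhnn shh osm gncfy
Hunk 2: at line 7 remove [zhnn,shh] add [dqyo] -> 10 lines: oez acbe gtc vyati bvu opdf pljh dqyo osm gncfy
Hunk 3: at line 1 remove [acbe] add [epos] -> 10 lines: oez epos gtc vyati bvu opdf pljh dqyo osm gncfy
Hunk 4: at line 8 remove [osm] add [jyji,hffzv,hkwkr] -> 12 lines: oez epos gtc vyati bvu opdf pljh dqyo jyji hffzv hkwkr gncfy
Final line 11: hkwkr

Answer: hkwkr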